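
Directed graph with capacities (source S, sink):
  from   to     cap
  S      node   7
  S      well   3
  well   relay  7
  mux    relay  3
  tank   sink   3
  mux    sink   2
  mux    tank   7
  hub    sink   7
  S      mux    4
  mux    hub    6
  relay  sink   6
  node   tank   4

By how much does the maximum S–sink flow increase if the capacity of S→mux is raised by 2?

Original max flow = 10.
After raising cap(S→mux), augmenting paths through that edge carry 2 more units.
New max flow = 12. Increase = 2.

2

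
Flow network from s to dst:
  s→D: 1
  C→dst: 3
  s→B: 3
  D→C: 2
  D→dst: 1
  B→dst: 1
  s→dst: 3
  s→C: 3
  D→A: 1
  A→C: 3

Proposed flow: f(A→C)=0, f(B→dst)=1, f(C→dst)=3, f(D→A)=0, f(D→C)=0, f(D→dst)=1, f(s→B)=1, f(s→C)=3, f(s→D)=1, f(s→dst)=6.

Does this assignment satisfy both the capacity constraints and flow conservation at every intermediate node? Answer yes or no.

No

Capacity violated on s→dst: flow 6 > capacity 3.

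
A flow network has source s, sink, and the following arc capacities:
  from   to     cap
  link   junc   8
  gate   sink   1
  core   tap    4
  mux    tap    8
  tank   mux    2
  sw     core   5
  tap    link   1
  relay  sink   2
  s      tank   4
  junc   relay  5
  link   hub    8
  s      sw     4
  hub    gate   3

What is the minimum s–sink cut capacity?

1

Max flow = 1 (via 1 augmenting path).
In the residual at optimum, the set reachable from s is {core, mux, s, sw, tank, tap}.
Cut edges: tap->link (cap 1). Sum = 1.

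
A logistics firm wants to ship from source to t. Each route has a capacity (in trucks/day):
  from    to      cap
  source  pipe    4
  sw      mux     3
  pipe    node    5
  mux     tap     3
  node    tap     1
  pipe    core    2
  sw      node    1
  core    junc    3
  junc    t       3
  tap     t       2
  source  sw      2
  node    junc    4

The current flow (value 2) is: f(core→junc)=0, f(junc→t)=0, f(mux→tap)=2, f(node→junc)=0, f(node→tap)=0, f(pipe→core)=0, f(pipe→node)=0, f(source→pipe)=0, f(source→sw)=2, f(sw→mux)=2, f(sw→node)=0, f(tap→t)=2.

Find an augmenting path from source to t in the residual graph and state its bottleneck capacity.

source→pipe→node→junc→t, bottleneck 3

Residual along source→pipe→node→junc→t: source→pipe: 4, pipe→node: 5, node→junc: 4, junc→t: 3.
Bottleneck = min = 3.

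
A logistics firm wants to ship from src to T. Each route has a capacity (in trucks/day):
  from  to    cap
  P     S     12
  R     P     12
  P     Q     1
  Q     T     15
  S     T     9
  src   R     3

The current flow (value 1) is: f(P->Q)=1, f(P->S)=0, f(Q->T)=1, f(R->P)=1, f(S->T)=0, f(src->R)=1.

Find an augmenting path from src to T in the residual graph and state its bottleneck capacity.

Residual along src->R->P->S->T: src->R: 2, R->P: 11, P->S: 12, S->T: 9.
Bottleneck = min = 2.

src->R->P->S->T, bottleneck 2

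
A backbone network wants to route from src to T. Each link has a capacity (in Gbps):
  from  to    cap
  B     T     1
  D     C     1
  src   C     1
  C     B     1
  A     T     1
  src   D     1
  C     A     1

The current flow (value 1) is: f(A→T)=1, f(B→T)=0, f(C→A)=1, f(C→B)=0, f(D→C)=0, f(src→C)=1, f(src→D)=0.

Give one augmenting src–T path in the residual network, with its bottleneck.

Residual along src→D→C→B→T: src→D: 1, D→C: 1, C→B: 1, B→T: 1.
Bottleneck = min = 1.

src→D→C→B→T, bottleneck 1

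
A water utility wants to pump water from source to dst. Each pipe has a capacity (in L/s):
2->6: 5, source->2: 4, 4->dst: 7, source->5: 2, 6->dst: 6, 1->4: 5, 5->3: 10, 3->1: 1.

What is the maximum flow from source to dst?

5

Augment source->2->6->dst: bottleneck 4. Total 4.
Augment source->5->3->1->4->dst: bottleneck 1. Total 5.
No augmenting path remains in the residual graph.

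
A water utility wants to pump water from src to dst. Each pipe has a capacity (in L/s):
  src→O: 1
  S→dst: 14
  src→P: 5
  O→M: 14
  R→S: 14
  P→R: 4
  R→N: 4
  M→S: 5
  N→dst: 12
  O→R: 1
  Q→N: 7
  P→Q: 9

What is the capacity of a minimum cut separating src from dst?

6

Max flow = 6 (via 3 augmenting paths).
In the residual at optimum, the set reachable from src is {src}.
Cut edges: src→O (cap 1), src→P (cap 5). Sum = 6.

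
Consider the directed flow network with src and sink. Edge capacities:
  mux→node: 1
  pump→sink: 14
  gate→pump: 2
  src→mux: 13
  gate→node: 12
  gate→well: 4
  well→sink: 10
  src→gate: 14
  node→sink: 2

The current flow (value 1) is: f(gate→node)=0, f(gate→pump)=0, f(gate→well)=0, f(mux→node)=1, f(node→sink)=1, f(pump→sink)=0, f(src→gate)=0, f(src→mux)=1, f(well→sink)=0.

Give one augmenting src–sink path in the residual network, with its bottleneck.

src→gate→node→sink, bottleneck 1

Residual along src→gate→node→sink: src→gate: 14, gate→node: 12, node→sink: 1.
Bottleneck = min = 1.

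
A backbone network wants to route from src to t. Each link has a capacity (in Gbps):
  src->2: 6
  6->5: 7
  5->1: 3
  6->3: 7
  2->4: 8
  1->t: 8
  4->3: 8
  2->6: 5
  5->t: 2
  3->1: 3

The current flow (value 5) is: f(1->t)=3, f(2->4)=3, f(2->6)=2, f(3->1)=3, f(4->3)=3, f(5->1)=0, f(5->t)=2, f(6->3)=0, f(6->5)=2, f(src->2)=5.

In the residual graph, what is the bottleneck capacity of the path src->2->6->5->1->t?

1

Residual capacities along the path: src->2: 1, 2->6: 3, 6->5: 5, 5->1: 3, 1->t: 5.
Minimum is 1.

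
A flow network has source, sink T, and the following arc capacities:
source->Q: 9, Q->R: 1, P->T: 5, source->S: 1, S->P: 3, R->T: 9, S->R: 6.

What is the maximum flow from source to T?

2

Augment source->S->P->T: bottleneck 1. Total 1.
Augment source->Q->R->T: bottleneck 1. Total 2.
No augmenting path remains in the residual graph.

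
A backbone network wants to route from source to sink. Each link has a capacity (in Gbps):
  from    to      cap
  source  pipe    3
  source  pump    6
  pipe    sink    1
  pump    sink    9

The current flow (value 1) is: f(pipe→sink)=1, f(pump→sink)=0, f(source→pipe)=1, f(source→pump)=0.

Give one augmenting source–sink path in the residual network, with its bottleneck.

Residual along source→pump→sink: source→pump: 6, pump→sink: 9.
Bottleneck = min = 6.

source→pump→sink, bottleneck 6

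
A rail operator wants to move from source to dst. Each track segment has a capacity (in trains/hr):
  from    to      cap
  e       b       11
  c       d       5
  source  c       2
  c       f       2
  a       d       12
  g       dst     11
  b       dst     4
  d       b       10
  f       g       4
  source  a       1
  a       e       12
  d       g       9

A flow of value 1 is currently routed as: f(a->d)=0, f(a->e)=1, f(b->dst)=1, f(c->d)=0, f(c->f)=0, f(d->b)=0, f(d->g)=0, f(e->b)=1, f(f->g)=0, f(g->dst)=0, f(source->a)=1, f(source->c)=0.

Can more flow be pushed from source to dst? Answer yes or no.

Residual path source->c->d->b->dst has bottleneck 2 > 0.
Pushing 2 along it raises the flow to 3, so the given flow is not maximum.

Yes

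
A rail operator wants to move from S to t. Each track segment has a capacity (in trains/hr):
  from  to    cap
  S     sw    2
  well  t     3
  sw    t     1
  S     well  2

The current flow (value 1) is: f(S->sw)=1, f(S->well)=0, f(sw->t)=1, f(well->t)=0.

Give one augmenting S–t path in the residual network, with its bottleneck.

Residual along S->well->t: S->well: 2, well->t: 3.
Bottleneck = min = 2.

S->well->t, bottleneck 2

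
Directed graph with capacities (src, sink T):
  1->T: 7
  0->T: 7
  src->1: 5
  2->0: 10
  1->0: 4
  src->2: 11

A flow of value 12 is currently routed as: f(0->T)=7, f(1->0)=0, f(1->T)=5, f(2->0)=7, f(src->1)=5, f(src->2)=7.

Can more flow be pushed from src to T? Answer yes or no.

No

Residual reachable from src: {0, 2, src}; T is not reachable.
Saturated cut: src->1, 0->T with total capacity 12 = current flow value. Flow is maximum.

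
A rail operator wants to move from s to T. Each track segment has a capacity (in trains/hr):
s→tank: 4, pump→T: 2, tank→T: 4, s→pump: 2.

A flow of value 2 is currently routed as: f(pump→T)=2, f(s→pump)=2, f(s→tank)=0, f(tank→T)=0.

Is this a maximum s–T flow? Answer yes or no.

No

Residual path s→tank→T has bottleneck 4 > 0.
Pushing 4 along it raises the flow to 6, so the given flow is not maximum.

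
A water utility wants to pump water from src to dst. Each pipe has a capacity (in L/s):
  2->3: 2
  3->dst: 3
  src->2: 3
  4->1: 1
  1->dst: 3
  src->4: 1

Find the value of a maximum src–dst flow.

Augment src->2->3->dst: bottleneck 2. Total 2.
Augment src->4->1->dst: bottleneck 1. Total 3.
No augmenting path remains in the residual graph.

3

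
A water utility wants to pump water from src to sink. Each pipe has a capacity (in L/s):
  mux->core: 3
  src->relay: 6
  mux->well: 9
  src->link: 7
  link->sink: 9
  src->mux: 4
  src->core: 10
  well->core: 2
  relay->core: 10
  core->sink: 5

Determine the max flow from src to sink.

Augment src->core->sink: bottleneck 5. Total 5.
Augment src->link->sink: bottleneck 7. Total 12.
No augmenting path remains in the residual graph.

12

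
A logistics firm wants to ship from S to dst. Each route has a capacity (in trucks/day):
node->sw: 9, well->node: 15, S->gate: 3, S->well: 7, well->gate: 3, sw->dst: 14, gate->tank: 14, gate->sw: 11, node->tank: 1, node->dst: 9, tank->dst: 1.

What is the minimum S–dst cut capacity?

Max flow = 10 (via 2 augmenting paths).
In the residual at optimum, the set reachable from S is {S}.
Cut edges: S->well (cap 7), S->gate (cap 3). Sum = 10.

10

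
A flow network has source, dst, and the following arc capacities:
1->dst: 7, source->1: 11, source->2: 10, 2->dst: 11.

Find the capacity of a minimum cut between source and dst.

Max flow = 17 (via 2 augmenting paths).
In the residual at optimum, the set reachable from source is {1, source}.
Cut edges: source->2 (cap 10), 1->dst (cap 7). Sum = 17.

17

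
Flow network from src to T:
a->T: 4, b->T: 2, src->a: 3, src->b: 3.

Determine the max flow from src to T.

5

Augment src->b->T: bottleneck 2. Total 2.
Augment src->a->T: bottleneck 3. Total 5.
No augmenting path remains in the residual graph.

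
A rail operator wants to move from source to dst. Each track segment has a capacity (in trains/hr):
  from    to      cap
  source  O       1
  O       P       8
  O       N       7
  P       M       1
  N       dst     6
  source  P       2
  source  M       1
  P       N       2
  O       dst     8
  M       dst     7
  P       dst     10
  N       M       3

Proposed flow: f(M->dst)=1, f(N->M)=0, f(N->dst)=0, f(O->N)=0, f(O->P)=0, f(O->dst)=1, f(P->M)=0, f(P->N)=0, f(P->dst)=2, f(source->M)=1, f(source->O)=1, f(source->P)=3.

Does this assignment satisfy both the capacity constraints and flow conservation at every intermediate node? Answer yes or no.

Capacity violated on source->P: flow 3 > capacity 2.

No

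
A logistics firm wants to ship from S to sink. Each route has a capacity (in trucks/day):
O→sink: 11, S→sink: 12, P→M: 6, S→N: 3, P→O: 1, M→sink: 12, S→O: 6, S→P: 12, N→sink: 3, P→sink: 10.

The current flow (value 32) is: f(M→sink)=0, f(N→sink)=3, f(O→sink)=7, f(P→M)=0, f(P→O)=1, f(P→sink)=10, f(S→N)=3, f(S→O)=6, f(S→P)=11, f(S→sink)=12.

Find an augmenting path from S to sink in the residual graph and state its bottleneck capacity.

Residual along S→P→M→sink: S→P: 1, P→M: 6, M→sink: 12.
Bottleneck = min = 1.

S→P→M→sink, bottleneck 1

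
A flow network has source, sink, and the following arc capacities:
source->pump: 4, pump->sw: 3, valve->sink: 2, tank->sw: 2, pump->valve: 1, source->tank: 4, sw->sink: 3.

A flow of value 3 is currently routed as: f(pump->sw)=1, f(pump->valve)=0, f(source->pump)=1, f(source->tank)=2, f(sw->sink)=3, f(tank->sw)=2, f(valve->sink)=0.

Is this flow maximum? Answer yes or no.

No

Residual path source->pump->valve->sink has bottleneck 1 > 0.
Pushing 1 along it raises the flow to 4, so the given flow is not maximum.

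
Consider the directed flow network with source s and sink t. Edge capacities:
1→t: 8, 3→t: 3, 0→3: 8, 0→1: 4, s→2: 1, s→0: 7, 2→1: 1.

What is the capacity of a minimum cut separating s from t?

8

Max flow = 8 (via 3 augmenting paths).
In the residual at optimum, the set reachable from s is {s}.
Cut edges: s→2 (cap 1), s→0 (cap 7). Sum = 8.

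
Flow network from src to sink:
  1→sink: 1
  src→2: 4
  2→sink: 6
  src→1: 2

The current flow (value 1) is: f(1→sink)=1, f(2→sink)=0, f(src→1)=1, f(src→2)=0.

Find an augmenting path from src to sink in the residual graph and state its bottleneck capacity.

src→2→sink, bottleneck 4

Residual along src→2→sink: src→2: 4, 2→sink: 6.
Bottleneck = min = 4.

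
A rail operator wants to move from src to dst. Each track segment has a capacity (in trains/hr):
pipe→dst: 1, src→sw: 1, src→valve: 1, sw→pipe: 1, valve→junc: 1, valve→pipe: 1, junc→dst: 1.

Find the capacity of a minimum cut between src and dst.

Max flow = 2 (via 2 augmenting paths).
In the residual at optimum, the set reachable from src is {src}.
Cut edges: src→sw (cap 1), src→valve (cap 1). Sum = 2.

2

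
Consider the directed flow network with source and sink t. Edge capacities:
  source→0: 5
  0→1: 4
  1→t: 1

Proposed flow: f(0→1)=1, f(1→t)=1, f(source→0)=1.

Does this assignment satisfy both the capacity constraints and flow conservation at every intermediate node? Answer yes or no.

Yes

Every edge has 0 ≤ f(e) ≤ cap(e).
At each intermediate node, inflow equals outflow.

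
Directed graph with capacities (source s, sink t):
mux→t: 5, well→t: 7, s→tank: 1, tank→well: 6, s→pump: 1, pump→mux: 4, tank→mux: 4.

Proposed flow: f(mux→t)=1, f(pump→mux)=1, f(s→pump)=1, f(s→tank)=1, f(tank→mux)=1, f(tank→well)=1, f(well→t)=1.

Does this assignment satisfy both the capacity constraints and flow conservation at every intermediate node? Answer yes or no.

Conservation fails at tank: inflow 1 ≠ outflow 2.

No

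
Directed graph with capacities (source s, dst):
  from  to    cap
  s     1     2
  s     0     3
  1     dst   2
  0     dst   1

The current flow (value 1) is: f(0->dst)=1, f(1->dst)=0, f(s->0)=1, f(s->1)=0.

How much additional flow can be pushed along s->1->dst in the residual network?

2

Residual capacities along the path: s->1: 2, 1->dst: 2.
Minimum is 2.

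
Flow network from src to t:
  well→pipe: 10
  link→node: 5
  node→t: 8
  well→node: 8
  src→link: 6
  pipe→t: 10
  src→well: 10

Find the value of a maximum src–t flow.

Augment src→link→node→t: bottleneck 5. Total 5.
Augment src→well→node→t: bottleneck 3. Total 8.
Augment src→well→pipe→t: bottleneck 7. Total 15.
No augmenting path remains in the residual graph.

15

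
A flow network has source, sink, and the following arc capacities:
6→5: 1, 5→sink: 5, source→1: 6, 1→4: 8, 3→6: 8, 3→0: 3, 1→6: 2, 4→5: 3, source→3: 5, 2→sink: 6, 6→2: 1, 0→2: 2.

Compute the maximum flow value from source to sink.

7

Augment source→1→4→5→sink: bottleneck 3. Total 3.
Augment source→1→6→5→sink: bottleneck 1. Total 4.
Augment source→1→6→2→sink: bottleneck 1. Total 5.
Augment source→3→0→2→sink: bottleneck 2. Total 7.
No augmenting path remains in the residual graph.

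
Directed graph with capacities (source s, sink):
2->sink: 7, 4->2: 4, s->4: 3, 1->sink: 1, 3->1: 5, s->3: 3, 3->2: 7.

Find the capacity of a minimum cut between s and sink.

6

Max flow = 6 (via 3 augmenting paths).
In the residual at optimum, the set reachable from s is {s}.
Cut edges: s->3 (cap 3), s->4 (cap 3). Sum = 6.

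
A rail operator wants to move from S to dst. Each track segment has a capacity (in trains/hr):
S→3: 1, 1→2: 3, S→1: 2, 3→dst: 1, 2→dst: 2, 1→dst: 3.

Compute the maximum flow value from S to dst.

Augment S→1→dst: bottleneck 2. Total 2.
Augment S→3→dst: bottleneck 1. Total 3.
No augmenting path remains in the residual graph.

3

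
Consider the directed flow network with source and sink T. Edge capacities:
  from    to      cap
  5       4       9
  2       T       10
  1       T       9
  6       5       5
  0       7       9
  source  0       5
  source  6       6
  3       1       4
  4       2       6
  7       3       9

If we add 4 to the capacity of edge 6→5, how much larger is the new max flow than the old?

1

Original max flow = 9.
After raising cap(6→5), augmenting paths through that edge carry 1 more unit.
New max flow = 10. Increase = 1.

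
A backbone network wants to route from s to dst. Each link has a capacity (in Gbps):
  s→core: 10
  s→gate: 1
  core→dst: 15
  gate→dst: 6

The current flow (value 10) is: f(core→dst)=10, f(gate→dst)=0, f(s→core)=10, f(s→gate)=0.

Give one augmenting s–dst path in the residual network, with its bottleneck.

Residual along s→gate→dst: s→gate: 1, gate→dst: 6.
Bottleneck = min = 1.

s→gate→dst, bottleneck 1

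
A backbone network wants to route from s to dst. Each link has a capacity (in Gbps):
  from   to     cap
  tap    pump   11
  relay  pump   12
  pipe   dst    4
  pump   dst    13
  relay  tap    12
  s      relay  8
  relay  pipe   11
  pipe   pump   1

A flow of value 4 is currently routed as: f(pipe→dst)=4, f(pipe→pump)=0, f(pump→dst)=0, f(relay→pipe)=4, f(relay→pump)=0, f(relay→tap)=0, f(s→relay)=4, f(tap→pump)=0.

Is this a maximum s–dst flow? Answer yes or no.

Residual path s→relay→pump→dst has bottleneck 4 > 0.
Pushing 4 along it raises the flow to 8, so the given flow is not maximum.

No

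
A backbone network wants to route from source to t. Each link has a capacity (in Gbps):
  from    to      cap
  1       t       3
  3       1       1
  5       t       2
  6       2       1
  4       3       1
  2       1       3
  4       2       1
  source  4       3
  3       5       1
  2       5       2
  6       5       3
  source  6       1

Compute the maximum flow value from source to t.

Augment source->6->5->t: bottleneck 1. Total 1.
Augment source->4->3->1->t: bottleneck 1. Total 2.
Augment source->4->2->5->t: bottleneck 1. Total 3.
No augmenting path remains in the residual graph.

3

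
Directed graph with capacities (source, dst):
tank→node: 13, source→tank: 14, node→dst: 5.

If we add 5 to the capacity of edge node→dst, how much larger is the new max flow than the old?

Original max flow = 5.
After raising cap(node→dst), augmenting paths through that edge carry 5 more units.
New max flow = 10. Increase = 5.

5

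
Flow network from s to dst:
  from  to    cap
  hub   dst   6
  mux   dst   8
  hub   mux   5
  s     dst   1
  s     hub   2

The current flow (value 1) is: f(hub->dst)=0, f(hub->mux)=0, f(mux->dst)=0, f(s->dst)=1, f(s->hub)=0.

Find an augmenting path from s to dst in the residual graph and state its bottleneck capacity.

s->hub->dst, bottleneck 2

Residual along s->hub->dst: s->hub: 2, hub->dst: 6.
Bottleneck = min = 2.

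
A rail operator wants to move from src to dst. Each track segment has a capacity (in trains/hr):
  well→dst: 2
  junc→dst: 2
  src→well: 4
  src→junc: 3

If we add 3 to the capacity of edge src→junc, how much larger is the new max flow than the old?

0

Original max flow = 4.
Edge src→junc does not cross the min cut (source side {junc, src, well}), so extra capacity there cannot help.
New max flow = 4. Increase = 0.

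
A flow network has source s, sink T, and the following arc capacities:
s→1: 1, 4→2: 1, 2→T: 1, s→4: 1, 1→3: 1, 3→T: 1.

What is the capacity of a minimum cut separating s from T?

2

Max flow = 2 (via 2 augmenting paths).
In the residual at optimum, the set reachable from s is {s}.
Cut edges: s→4 (cap 1), s→1 (cap 1). Sum = 2.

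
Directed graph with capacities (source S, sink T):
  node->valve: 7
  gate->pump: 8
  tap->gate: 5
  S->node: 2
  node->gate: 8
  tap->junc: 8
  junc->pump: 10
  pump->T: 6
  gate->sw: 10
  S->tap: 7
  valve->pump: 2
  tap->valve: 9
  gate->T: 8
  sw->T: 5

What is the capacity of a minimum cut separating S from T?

Max flow = 9 (via 3 augmenting paths).
In the residual at optimum, the set reachable from S is {S}.
Cut edges: S->node (cap 2), S->tap (cap 7). Sum = 9.

9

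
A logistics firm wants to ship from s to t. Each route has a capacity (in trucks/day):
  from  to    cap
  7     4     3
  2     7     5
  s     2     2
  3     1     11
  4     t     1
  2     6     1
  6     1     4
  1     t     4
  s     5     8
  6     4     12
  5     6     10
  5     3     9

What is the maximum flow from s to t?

Augment s→5→3→1→t: bottleneck 4. Total 4.
Augment s→5→6→4→t: bottleneck 1. Total 5.
No augmenting path remains in the residual graph.

5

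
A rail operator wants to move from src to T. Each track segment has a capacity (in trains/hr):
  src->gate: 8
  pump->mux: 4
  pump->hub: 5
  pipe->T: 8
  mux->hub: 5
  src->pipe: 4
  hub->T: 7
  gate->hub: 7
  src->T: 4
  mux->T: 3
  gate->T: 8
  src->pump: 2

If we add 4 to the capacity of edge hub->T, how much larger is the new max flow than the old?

0

Original max flow = 18.
Edge hub->T does not cross the min cut (source side {src}), so extra capacity there cannot help.
New max flow = 18. Increase = 0.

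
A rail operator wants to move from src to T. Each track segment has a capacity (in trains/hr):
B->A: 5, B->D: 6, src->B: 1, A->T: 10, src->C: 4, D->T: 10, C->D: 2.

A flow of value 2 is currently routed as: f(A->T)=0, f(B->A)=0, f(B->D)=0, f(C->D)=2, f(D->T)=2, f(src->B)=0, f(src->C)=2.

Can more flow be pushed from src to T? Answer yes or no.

Residual path src->B->D->T has bottleneck 1 > 0.
Pushing 1 along it raises the flow to 3, so the given flow is not maximum.

Yes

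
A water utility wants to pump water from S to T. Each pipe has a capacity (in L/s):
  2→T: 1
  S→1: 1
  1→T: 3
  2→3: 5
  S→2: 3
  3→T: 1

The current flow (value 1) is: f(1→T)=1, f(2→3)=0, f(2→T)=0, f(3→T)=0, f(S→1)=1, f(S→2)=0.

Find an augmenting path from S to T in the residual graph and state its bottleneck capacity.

S→2→T, bottleneck 1

Residual along S→2→T: S→2: 3, 2→T: 1.
Bottleneck = min = 1.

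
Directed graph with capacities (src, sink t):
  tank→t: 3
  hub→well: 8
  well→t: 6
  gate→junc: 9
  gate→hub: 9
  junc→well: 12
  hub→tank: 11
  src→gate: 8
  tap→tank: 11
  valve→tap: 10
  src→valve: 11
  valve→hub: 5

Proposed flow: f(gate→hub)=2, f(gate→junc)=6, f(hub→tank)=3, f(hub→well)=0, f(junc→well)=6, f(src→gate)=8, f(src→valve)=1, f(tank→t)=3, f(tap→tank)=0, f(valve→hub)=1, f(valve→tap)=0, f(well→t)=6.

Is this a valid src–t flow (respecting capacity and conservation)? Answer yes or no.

Yes

Every edge has 0 ≤ f(e) ≤ cap(e).
At each intermediate node, inflow equals outflow.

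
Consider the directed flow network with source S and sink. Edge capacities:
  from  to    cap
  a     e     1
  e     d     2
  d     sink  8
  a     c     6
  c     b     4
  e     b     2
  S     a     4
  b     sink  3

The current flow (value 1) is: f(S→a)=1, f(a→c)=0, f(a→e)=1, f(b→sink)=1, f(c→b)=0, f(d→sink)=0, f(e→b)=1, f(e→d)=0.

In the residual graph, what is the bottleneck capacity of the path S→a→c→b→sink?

2

Residual capacities along the path: S→a: 3, a→c: 6, c→b: 4, b→sink: 2.
Minimum is 2.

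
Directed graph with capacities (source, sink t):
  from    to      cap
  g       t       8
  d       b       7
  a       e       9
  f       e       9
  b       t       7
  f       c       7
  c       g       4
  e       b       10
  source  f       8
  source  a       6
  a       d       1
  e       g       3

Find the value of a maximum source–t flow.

14

Augment source→a→d→b→t: bottleneck 1. Total 1.
Augment source→a→e→b→t: bottleneck 5. Total 6.
Augment source→f→e→b→t: bottleneck 1. Total 7.
Augment source→f→e→g→t: bottleneck 3. Total 10.
Augment source→f→c→g→t: bottleneck 4. Total 14.
No augmenting path remains in the residual graph.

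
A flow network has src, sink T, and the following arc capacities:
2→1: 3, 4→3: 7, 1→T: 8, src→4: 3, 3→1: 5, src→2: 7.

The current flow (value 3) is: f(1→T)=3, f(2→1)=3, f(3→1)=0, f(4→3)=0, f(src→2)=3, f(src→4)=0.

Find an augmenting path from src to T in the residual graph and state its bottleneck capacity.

src→4→3→1→T, bottleneck 3

Residual along src→4→3→1→T: src→4: 3, 4→3: 7, 3→1: 5, 1→T: 5.
Bottleneck = min = 3.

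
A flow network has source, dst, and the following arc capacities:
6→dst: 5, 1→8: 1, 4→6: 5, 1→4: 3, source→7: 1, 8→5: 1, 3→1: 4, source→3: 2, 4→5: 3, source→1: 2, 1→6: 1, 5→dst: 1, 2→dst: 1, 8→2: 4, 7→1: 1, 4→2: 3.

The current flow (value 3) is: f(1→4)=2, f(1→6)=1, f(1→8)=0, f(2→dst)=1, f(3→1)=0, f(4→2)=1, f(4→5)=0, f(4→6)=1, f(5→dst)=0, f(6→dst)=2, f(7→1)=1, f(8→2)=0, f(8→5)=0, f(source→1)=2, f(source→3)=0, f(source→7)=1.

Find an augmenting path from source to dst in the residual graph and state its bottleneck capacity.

Residual along source→3→1→4→6→dst: source→3: 2, 3→1: 4, 1→4: 1, 4→6: 4, 6→dst: 3.
Bottleneck = min = 1.

source→3→1→4→6→dst, bottleneck 1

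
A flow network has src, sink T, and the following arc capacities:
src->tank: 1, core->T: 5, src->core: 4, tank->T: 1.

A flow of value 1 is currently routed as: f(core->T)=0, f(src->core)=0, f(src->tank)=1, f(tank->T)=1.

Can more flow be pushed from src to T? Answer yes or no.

Yes

Residual path src->core->T has bottleneck 4 > 0.
Pushing 4 along it raises the flow to 5, so the given flow is not maximum.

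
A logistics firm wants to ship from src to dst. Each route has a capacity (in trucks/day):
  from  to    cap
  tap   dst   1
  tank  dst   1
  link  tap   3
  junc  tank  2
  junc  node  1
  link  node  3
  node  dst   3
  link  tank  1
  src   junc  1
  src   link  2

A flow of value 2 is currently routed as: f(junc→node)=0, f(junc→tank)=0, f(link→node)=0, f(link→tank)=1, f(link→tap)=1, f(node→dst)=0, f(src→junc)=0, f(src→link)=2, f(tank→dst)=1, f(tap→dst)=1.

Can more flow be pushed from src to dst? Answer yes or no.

Yes

Residual path src→junc→node→dst has bottleneck 1 > 0.
Pushing 1 along it raises the flow to 3, so the given flow is not maximum.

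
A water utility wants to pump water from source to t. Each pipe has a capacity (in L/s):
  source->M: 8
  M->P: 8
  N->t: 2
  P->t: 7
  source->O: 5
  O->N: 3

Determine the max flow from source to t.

9

Augment source->O->N->t: bottleneck 2. Total 2.
Augment source->M->P->t: bottleneck 7. Total 9.
No augmenting path remains in the residual graph.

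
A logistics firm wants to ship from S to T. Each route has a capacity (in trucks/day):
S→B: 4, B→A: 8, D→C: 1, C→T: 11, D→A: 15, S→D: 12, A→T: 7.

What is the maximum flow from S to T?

Augment S→B→A→T: bottleneck 4. Total 4.
Augment S→D→A→T: bottleneck 3. Total 7.
Augment S→D→C→T: bottleneck 1. Total 8.
No augmenting path remains in the residual graph.

8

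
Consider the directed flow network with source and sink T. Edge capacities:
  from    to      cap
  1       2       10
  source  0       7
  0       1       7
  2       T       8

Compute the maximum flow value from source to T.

7

Augment source->0->1->2->T: bottleneck 7. Total 7.
No augmenting path remains in the residual graph.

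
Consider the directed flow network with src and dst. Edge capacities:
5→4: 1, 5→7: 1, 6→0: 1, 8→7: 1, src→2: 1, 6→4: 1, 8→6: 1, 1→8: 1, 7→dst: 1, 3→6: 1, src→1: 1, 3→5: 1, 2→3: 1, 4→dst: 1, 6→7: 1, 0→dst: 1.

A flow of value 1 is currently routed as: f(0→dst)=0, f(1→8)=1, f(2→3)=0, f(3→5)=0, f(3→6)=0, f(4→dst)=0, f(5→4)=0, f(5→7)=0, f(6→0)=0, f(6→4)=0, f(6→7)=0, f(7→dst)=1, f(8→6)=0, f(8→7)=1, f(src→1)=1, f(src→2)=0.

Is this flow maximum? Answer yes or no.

Residual path src→2→3→6→0→dst has bottleneck 1 > 0.
Pushing 1 along it raises the flow to 2, so the given flow is not maximum.

No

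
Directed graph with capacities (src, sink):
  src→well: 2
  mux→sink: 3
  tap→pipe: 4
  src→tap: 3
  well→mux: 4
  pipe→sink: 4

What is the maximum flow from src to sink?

5

Augment src→tap→pipe→sink: bottleneck 3. Total 3.
Augment src→well→mux→sink: bottleneck 2. Total 5.
No augmenting path remains in the residual graph.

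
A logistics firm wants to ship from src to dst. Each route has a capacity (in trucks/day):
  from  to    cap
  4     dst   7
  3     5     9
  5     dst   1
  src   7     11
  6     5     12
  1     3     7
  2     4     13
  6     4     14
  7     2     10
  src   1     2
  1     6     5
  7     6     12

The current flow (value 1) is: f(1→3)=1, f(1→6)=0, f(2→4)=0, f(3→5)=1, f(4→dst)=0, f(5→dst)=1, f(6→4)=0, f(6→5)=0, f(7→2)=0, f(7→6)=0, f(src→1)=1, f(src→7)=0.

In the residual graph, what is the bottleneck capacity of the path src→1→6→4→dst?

1

Residual capacities along the path: src→1: 1, 1→6: 5, 6→4: 14, 4→dst: 7.
Minimum is 1.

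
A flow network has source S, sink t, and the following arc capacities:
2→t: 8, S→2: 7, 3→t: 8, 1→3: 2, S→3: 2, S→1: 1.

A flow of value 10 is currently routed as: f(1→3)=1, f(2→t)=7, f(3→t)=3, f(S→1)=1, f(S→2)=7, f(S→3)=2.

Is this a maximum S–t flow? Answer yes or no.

Yes

Residual reachable from S: {S}; t is not reachable.
Saturated cut: S→2, S→1, S→3 with total capacity 10 = current flow value. Flow is maximum.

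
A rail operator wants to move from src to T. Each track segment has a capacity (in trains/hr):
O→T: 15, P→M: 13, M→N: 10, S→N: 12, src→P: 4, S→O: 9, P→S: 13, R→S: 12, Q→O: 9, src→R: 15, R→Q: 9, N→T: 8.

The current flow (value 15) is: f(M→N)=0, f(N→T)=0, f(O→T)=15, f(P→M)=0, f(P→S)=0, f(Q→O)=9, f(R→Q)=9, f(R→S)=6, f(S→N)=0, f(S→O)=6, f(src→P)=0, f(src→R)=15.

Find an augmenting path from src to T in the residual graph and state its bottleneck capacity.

src→P→S→N→T, bottleneck 4

Residual along src→P→S→N→T: src→P: 4, P→S: 13, S→N: 12, N→T: 8.
Bottleneck = min = 4.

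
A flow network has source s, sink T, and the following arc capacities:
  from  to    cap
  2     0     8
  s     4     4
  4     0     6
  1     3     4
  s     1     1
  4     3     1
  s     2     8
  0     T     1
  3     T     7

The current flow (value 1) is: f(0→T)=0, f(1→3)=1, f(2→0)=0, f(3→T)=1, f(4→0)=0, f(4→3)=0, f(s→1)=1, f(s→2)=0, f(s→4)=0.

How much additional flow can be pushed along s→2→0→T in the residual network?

1

Residual capacities along the path: s→2: 8, 2→0: 8, 0→T: 1.
Minimum is 1.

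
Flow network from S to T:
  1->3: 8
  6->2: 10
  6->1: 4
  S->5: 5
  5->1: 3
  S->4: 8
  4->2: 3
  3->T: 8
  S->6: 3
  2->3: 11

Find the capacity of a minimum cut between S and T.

Max flow = 8 (via 3 augmenting paths).
In the residual at optimum, the set reachable from S is {1, 2, 3, 4, 5, 6, S}.
Cut edges: 3->T (cap 8). Sum = 8.

8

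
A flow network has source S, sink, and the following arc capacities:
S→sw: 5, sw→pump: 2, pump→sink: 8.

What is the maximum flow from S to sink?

2

Augment S→sw→pump→sink: bottleneck 2. Total 2.
No augmenting path remains in the residual graph.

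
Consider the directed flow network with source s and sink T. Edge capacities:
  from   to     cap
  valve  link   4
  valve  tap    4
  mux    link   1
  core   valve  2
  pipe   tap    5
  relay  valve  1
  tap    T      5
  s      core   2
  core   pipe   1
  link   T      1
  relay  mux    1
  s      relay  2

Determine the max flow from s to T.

Augment s→relay→mux→link→T: bottleneck 1. Total 1.
Augment s→relay→valve→tap→T: bottleneck 1. Total 2.
Augment s→core→valve→tap→T: bottleneck 2. Total 4.
No augmenting path remains in the residual graph.

4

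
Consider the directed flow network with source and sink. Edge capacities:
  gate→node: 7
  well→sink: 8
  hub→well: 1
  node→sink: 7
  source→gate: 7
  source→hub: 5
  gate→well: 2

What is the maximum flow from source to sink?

Augment source→hub→well→sink: bottleneck 1. Total 1.
Augment source→gate→well→sink: bottleneck 2. Total 3.
Augment source→gate→node→sink: bottleneck 5. Total 8.
No augmenting path remains in the residual graph.

8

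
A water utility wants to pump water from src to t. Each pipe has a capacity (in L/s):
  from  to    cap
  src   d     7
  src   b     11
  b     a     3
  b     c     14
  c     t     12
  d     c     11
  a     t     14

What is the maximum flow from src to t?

Augment src->d->c->t: bottleneck 7. Total 7.
Augment src->b->c->t: bottleneck 5. Total 12.
Augment src->b->a->t: bottleneck 3. Total 15.
No augmenting path remains in the residual graph.

15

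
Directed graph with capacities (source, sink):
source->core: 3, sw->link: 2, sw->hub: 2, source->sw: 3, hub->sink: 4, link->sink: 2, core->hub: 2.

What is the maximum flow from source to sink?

Augment source->sw->link->sink: bottleneck 2. Total 2.
Augment source->sw->hub->sink: bottleneck 1. Total 3.
Augment source->core->hub->sink: bottleneck 2. Total 5.
No augmenting path remains in the residual graph.

5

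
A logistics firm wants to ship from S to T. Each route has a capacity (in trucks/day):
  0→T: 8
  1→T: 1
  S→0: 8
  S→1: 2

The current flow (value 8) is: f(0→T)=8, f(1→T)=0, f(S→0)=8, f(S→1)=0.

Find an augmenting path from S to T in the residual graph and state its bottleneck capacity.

Residual along S→1→T: S→1: 2, 1→T: 1.
Bottleneck = min = 1.

S→1→T, bottleneck 1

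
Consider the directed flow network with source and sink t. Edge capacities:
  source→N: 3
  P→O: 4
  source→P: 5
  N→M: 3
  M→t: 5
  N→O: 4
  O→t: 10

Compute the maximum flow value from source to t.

Augment source→P→O→t: bottleneck 4. Total 4.
Augment source→N→O→t: bottleneck 3. Total 7.
No augmenting path remains in the residual graph.

7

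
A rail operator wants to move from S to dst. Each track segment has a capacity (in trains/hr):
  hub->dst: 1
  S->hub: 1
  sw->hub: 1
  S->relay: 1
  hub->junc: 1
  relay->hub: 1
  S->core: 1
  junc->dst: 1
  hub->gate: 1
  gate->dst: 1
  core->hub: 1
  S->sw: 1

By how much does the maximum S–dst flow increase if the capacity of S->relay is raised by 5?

0

Original max flow = 3.
Edge S->relay does not cross the min cut (source side {S, core, hub, relay, sw}), so extra capacity there cannot help.
New max flow = 3. Increase = 0.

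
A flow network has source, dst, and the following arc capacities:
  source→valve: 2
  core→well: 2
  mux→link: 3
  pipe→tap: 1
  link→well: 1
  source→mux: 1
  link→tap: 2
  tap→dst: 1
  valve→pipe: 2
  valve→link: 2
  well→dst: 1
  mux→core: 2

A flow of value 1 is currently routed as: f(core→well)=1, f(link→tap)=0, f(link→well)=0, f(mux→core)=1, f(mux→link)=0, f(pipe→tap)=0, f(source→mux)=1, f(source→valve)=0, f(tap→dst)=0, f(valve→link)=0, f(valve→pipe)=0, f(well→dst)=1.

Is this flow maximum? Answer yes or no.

Residual path source→valve→link→tap→dst has bottleneck 1 > 0.
Pushing 1 along it raises the flow to 2, so the given flow is not maximum.

No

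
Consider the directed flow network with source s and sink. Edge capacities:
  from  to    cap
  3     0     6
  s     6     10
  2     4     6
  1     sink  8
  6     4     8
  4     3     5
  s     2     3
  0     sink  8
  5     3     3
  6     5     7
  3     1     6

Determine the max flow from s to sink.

Augment s->6->5->3->1->sink: bottleneck 3. Total 3.
Augment s->6->4->3->1->sink: bottleneck 3. Total 6.
Augment s->6->4->3->0->sink: bottleneck 2. Total 8.
No augmenting path remains in the residual graph.

8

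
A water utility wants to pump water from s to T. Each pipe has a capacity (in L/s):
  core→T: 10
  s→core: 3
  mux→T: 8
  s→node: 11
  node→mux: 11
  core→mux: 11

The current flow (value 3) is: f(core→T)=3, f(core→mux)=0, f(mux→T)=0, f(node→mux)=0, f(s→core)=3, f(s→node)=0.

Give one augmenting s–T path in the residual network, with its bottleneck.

s→node→mux→T, bottleneck 8

Residual along s→node→mux→T: s→node: 11, node→mux: 11, mux→T: 8.
Bottleneck = min = 8.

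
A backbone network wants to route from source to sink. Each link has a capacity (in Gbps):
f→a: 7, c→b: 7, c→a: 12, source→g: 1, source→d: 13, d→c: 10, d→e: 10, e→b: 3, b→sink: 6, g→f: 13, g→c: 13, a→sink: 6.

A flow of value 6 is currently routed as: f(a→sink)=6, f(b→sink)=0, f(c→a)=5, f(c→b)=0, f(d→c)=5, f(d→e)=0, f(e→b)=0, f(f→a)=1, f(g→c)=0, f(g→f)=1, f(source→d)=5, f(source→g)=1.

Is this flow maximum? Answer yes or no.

No

Residual path source→d→c→b→sink has bottleneck 5 > 0.
Pushing 5 along it raises the flow to 11, so the given flow is not maximum.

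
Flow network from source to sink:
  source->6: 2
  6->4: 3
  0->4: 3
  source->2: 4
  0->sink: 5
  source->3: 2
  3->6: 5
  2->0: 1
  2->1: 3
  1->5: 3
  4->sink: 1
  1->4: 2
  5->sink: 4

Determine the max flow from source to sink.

Augment source->2->0->sink: bottleneck 1. Total 1.
Augment source->6->4->sink: bottleneck 1. Total 2.
Augment source->2->1->5->sink: bottleneck 3. Total 5.
No augmenting path remains in the residual graph.

5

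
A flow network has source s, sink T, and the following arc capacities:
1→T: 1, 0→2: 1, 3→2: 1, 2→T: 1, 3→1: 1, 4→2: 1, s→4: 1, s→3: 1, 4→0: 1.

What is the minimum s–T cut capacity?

2

Max flow = 2 (via 2 augmenting paths).
In the residual at optimum, the set reachable from s is {s}.
Cut edges: s→4 (cap 1), s→3 (cap 1). Sum = 2.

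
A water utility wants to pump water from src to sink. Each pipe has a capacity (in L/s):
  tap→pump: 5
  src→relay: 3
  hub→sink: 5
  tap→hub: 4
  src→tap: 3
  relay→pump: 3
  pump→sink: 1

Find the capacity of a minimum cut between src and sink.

Max flow = 4 (via 2 augmenting paths).
In the residual at optimum, the set reachable from src is {pump, relay, src}.
Cut edges: src→tap (cap 3), pump→sink (cap 1). Sum = 4.

4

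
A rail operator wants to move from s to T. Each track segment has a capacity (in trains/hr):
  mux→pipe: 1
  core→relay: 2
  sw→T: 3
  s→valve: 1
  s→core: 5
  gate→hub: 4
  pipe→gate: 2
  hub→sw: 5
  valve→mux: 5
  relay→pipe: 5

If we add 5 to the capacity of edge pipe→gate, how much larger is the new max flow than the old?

Original max flow = 2.
After raising cap(pipe→gate), augmenting paths through that edge carry 1 more unit.
New max flow = 3. Increase = 1.

1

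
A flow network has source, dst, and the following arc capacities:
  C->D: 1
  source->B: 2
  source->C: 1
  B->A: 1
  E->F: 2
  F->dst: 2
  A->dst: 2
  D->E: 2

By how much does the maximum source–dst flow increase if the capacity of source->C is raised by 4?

0

Original max flow = 2.
Even with extra capacity on source->C, another cut of capacity 2 remains binding.
New max flow = 2. Increase = 0.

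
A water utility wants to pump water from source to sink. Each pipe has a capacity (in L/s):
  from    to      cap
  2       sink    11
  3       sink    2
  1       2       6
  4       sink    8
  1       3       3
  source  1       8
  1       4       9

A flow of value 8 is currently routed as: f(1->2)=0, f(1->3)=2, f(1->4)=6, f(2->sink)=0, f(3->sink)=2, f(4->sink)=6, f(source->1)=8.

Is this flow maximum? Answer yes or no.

Residual reachable from source: {source}; sink is not reachable.
Saturated cut: source->1 with total capacity 8 = current flow value. Flow is maximum.

Yes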